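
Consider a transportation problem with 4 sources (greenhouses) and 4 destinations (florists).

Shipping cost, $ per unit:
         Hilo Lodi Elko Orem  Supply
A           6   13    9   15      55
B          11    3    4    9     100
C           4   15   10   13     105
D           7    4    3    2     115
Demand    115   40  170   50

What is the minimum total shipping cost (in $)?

1540

One minimum-cost allocation:
  A to Hilo: 10 × $6 = $60
  A to Elko: 45 × $9 = $405
  B to Lodi: 40 × $3 = $120
  B to Elko: 60 × $4 = $240
  C to Hilo: 105 × $4 = $420
  D to Elko: 65 × $3 = $195
  D to Orem: 50 × $2 = $100
Total = 60 + 405 + 120 + 240 + 420 + 195 + 100 = $1540.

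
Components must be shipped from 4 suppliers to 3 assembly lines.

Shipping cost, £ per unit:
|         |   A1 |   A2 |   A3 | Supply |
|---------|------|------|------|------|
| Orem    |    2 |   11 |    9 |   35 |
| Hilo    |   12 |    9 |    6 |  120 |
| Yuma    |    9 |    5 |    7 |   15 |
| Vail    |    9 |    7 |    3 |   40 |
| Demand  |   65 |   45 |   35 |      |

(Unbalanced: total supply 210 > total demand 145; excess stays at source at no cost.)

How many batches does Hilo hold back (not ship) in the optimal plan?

Minimum-cost shipments:
  Orem->A1: 35 batches
  Hilo->A1: 25 batches
  Hilo->A2: 30 batches
  Yuma->A2: 15 batches
  Vail->A1: 5 batches
  Vail->A3: 35 batches
Total cost = £865.
Hilo ships 55 of its 120, leaving 65.

65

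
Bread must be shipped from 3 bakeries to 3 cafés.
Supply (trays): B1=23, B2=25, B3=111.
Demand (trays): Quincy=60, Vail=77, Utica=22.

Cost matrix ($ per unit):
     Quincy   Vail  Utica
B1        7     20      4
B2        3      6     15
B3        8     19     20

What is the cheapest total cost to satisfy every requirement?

One minimum-cost allocation:
  B1->Quincy: 1 × $7 = $7
  B1->Utica: 22 × $4 = $88
  B2->Vail: 25 × $6 = $150
  B3->Quincy: 59 × $8 = $472
  B3->Vail: 52 × $19 = $988
Total = 7 + 88 + 150 + 472 + 988 = $1705.

1705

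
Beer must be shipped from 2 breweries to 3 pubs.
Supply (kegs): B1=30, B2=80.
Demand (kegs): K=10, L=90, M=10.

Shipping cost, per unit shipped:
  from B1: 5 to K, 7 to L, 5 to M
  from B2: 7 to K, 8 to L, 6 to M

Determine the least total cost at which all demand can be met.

Optimal allocation:
  B1 to K: 10 × 5 = 50
  B1 to L: 10 × 7 = 70
  B1 to M: 10 × 5 = 50
  B2 to L: 80 × 8 = 640
Total = 50 + 70 + 50 + 640 = 810.
(Supply check: B1 ships 30; B2 ships 80.)

810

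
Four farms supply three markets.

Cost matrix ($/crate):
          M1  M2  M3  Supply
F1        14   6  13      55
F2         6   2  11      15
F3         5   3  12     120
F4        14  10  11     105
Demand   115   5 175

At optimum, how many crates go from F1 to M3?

The minimum-cost plan:
  F1->M3: 55 × $13 = $715
  F2->M3: 15 × $11 = $165
  F3->M1: 115 × $5 = $575
  F3->M2: 5 × $3 = $15
  F4->M3: 105 × $11 = $1155
Total cost = $2625.
So F1→M3 carries 55 crates.

55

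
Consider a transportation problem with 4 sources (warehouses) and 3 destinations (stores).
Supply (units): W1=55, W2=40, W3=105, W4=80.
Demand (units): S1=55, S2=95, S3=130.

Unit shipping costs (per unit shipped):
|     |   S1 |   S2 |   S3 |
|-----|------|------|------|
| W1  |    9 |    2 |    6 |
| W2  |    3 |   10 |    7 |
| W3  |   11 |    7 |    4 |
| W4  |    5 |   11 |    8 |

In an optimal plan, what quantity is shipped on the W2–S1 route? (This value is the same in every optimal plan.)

40

Optimal shipments:
  W1->S2: 55 × 2 = 110
  W2->S1: 40 × 3 = 120
  W3->S2: 40 × 7 = 280
  W3->S3: 65 × 4 = 260
  W4->S1: 15 × 5 = 75
  W4->S3: 65 × 8 = 520
Total cost = 1365.
So W2→S1 carries 40 units.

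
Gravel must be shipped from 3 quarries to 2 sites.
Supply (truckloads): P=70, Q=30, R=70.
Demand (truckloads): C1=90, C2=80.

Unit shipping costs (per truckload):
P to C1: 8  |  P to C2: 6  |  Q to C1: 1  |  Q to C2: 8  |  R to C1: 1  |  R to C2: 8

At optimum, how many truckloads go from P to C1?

0

Optimal shipments:
  P→C2: 70 truckloads
  Q→C1: 30 truckloads
  R→C1: 60 truckloads
  R→C2: 10 truckloads
Total cost = 590.
The route P→C1 is not used.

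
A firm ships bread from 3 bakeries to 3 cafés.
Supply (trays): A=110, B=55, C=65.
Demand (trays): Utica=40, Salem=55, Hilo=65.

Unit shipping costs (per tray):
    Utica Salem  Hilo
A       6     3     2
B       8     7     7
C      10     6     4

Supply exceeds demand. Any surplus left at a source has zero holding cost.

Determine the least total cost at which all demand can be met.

635

A cheapest plan:
  A to Salem: 55 × 3 = 165
  A to Hilo: 55 × 2 = 110
  B to Utica: 40 × 8 = 320
  C to Hilo: 10 × 4 = 40
Total = 165 + 110 + 320 + 40 = 635.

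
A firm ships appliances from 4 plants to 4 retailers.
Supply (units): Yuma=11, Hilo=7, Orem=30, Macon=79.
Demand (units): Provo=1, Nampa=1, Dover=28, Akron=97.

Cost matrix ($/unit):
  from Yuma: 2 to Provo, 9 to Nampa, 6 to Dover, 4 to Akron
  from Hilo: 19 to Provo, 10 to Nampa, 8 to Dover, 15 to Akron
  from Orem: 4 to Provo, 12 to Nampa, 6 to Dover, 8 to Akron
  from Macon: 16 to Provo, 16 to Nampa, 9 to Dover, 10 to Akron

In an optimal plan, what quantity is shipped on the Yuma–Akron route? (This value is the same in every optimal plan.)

11

The minimum-cost plan:
  Yuma→Akron: 11 × $4 = $44
  Hilo→Nampa: 1 × $10 = $10
  Hilo→Dover: 6 × $8 = $48
  Orem→Provo: 1 × $4 = $4
  Orem→Dover: 22 × $6 = $132
  Orem→Akron: 7 × $8 = $56
  Macon→Akron: 79 × $10 = $790
Total cost = $1084.
So Yuma→Akron carries 11 units.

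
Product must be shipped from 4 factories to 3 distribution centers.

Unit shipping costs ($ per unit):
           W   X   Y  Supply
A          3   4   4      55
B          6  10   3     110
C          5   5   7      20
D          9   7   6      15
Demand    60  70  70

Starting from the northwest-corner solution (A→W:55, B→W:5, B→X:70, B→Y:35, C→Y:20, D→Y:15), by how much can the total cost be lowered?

375

Current plan cost = 55·3 + 5·6 + 70·10 + 35·3 + 20·7 + 15·6 = $1230.
Optimal plan:
  A->W: 20 × $3 = $60
  A->X: 35 × $4 = $140
  B->W: 40 × $6 = $240
  B->Y: 70 × $3 = $210
  C->X: 20 × $5 = $100
  D->X: 15 × $7 = $105
Optimal cost = $855.
Saving = 1230 − 855 = $375.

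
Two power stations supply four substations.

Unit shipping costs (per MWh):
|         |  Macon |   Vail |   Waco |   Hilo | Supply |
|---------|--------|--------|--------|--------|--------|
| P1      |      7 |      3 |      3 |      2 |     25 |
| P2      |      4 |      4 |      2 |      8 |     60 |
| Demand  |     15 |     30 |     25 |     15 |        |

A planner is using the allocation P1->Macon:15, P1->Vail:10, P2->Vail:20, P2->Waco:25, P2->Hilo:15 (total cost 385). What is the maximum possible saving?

Current plan cost = 15·7 + 10·3 + 20·4 + 25·2 + 15·8 = 385.
Optimal plan:
  P1→Vail: 10 × 3 = 30
  P1→Hilo: 15 × 2 = 30
  P2→Macon: 15 × 4 = 60
  P2→Vail: 20 × 4 = 80
  P2→Waco: 25 × 2 = 50
Optimal cost = 250.
Saving = 385 − 250 = 135.

135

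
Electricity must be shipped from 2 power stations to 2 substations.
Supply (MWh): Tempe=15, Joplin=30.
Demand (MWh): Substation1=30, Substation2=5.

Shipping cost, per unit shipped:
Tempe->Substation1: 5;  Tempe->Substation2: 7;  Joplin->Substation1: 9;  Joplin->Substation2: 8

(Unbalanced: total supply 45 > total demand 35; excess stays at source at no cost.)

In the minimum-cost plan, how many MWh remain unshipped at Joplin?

An optimal plan:
  Tempe–Substation1: 15 × 5 = 75
  Joplin–Substation1: 15 × 9 = 135
  Joplin–Substation2: 5 × 8 = 40
Total cost = 250.
Joplin ships 20 of its 30, leaving 10.

10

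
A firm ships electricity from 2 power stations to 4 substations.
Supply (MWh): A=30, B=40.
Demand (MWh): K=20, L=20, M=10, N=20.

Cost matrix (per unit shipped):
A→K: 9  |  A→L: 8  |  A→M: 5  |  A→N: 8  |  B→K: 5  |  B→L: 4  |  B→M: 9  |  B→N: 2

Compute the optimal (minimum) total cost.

An optimal shipping plan:
  A->K: 20 × 9 = 180
  A->M: 10 × 5 = 50
  B->L: 20 × 4 = 80
  B->N: 20 × 2 = 40
Total = 180 + 50 + 80 + 40 = 350.
(Supply check: A ships 30; B ships 40.)

350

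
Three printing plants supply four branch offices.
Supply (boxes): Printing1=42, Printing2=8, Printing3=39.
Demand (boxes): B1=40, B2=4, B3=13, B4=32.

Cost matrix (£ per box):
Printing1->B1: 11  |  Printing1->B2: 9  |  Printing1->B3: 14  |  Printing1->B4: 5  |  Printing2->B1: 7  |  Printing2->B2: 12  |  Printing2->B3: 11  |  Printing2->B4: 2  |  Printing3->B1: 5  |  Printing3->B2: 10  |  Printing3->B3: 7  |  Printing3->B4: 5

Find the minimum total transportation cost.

An optimal shipping plan:
  Printing1 to B1: 6 boxes
  Printing1 to B2: 4 boxes
  Printing1 to B4: 32 boxes
  Printing2 to B1: 8 boxes
  Printing3 to B1: 26 boxes
  Printing3 to B3: 13 boxes
Total cost = £539.

539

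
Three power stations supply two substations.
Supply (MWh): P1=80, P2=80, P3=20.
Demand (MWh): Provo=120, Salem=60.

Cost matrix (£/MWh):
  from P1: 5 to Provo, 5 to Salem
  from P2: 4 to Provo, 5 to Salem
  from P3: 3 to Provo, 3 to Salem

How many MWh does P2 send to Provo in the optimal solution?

Optimal shipments:
  P1->Provo: 20 × £5 = £100
  P1->Salem: 60 × £5 = £300
  P2->Provo: 80 × £4 = £320
  P3->Provo: 20 × £3 = £60
Total cost = £780.
So P2→Provo carries 80 MWh.

80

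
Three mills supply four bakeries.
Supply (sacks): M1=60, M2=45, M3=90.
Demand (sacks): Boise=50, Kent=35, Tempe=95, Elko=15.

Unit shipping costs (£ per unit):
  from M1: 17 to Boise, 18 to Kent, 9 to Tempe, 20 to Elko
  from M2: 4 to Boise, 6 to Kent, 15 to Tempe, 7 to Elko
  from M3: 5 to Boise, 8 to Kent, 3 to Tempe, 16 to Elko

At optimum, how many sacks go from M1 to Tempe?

60

The minimum-cost plan:
  M1 to Tempe: 60 × £9 = £540
  M2 to Kent: 30 × £6 = £180
  M2 to Elko: 15 × £7 = £105
  M3 to Boise: 50 × £5 = £250
  M3 to Kent: 5 × £8 = £40
  M3 to Tempe: 35 × £3 = £105
Total cost = £1220.
So M1→Tempe carries 60 sacks.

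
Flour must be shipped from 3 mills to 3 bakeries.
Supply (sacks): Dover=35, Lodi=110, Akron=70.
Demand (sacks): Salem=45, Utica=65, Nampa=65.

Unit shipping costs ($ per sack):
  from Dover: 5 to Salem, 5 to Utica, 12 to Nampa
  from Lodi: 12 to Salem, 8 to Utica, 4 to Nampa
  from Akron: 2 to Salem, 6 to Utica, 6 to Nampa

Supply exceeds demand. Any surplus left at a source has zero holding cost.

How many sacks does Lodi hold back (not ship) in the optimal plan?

40

Minimum-cost shipments:
  Dover->Utica: 35 × $5 = $175
  Lodi->Utica: 5 × $8 = $40
  Lodi->Nampa: 65 × $4 = $260
  Akron->Salem: 45 × $2 = $90
  Akron->Utica: 25 × $6 = $150
Total cost = $715.
Lodi ships 70 of its 110, leaving 40.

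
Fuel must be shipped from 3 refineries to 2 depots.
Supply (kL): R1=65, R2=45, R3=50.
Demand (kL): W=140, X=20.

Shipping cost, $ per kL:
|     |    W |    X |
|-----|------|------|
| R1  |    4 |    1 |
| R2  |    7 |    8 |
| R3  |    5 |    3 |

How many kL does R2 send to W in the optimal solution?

The minimum-cost plan:
  R1→W: 45 kL
  R1→X: 20 kL
  R2→W: 45 kL
  R3→W: 50 kL
Total cost = $765.
So R2→W carries 45 kL.

45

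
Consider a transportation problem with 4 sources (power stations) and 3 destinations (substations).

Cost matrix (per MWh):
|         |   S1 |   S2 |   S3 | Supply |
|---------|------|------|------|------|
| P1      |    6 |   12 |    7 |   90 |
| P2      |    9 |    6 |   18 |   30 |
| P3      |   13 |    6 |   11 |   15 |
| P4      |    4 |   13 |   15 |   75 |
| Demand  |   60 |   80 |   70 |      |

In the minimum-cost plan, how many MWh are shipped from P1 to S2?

Optimal shipments:
  P1→S2: 20 × 12 = 240
  P1→S3: 70 × 7 = 490
  P2→S2: 30 × 6 = 180
  P3→S2: 15 × 6 = 90
  P4→S1: 60 × 4 = 240
  P4→S2: 15 × 13 = 195
Total cost = 1435.
So P1→S2 carries 20 MWh.

20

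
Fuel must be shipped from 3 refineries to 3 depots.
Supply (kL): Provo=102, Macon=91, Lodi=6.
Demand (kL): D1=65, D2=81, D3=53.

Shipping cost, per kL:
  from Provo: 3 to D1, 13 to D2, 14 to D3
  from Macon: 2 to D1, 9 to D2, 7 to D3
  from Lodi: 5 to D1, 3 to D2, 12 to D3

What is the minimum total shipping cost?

1407

An optimal shipping plan:
  Provo–D1: 65 × 3 = 195
  Provo–D2: 37 × 13 = 481
  Macon–D2: 38 × 9 = 342
  Macon–D3: 53 × 7 = 371
  Lodi–D2: 6 × 3 = 18
Total = 195 + 481 + 342 + 371 + 18 = 1407.
(Supply check: Provo ships 102; Macon ships 91; Lodi ships 6.)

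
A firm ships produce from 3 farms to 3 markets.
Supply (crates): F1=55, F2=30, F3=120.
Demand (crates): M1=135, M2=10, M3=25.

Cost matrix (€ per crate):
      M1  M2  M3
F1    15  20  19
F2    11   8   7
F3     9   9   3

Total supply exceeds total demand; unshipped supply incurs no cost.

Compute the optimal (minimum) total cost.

Optimal allocation:
  F1–M1: 20 × €15 = €300
  F2–M1: 20 × €11 = €220
  F2–M2: 10 × €8 = €80
  F3–M1: 95 × €9 = €855
  F3–M3: 25 × €3 = €75
Total = 300 + 220 + 80 + 855 + 75 = €1530.

1530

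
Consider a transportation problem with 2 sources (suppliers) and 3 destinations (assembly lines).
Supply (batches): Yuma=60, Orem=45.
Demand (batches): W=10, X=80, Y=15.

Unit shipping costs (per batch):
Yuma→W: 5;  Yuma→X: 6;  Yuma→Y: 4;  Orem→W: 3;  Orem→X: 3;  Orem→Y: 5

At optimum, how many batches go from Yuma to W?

10

Solving gives:
  Yuma–W: 10 × 5 = 50
  Yuma–X: 35 × 6 = 210
  Yuma–Y: 15 × 4 = 60
  Orem–X: 45 × 3 = 135
Total cost = 455.
So Yuma→W carries 10 batches.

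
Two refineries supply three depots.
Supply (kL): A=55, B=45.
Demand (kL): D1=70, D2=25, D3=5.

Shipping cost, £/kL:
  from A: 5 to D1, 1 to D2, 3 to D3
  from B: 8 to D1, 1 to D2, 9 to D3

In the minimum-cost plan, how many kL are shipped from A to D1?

The minimum-cost plan:
  A–D1: 50 × £5 = £250
  A–D3: 5 × £3 = £15
  B–D1: 20 × £8 = £160
  B–D2: 25 × £1 = £25
Total cost = £450.
So A→D1 carries 50 kL.

50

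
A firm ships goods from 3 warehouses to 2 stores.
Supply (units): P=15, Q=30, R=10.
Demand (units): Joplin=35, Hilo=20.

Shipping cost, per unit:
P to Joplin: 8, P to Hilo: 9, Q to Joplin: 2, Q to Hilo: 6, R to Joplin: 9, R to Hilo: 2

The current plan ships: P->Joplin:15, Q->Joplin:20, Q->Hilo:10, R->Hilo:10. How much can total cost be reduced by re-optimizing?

30

Current plan cost = 15·8 + 20·2 + 10·6 + 10·2 = 240.
Optimal plan:
  P→Joplin: 5 × 8 = 40
  P→Hilo: 10 × 9 = 90
  Q→Joplin: 30 × 2 = 60
  R→Hilo: 10 × 2 = 20
Optimal cost = 210.
Saving = 240 − 210 = 30.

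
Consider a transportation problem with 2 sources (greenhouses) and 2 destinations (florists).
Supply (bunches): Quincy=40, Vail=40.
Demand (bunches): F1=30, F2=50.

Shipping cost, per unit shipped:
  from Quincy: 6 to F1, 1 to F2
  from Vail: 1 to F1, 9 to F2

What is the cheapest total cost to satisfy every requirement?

A cheapest plan:
  Quincy→F2: 40 bunches
  Vail→F1: 30 bunches
  Vail→F2: 10 bunches
Total cost = 160.

160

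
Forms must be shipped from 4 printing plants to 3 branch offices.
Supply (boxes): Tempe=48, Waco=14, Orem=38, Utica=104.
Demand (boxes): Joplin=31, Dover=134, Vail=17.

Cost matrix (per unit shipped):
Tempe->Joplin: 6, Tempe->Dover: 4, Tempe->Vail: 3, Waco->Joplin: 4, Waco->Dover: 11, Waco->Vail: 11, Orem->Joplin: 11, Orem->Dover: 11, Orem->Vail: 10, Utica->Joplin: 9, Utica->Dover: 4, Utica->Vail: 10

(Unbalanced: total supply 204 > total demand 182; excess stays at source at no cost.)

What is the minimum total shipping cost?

825

A cheapest plan:
  Tempe to Joplin: 1 × 6 = 6
  Tempe to Dover: 30 × 4 = 120
  Tempe to Vail: 17 × 3 = 51
  Waco to Joplin: 14 × 4 = 56
  Orem to Joplin: 16 × 11 = 176
  Utica to Dover: 104 × 4 = 416
Total = 6 + 120 + 51 + 56 + 176 + 416 = 825.
(Supply check: Tempe ships 48; Waco ships 14; Orem ships 16; Utica ships 104.)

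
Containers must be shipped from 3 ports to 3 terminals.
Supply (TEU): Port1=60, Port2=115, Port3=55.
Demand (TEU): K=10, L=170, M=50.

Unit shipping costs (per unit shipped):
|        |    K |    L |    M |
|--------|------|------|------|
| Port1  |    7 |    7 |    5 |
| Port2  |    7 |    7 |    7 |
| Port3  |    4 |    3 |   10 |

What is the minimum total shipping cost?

Optimal allocation:
  Port1->L: 10 × 7 = 70
  Port1->M: 50 × 5 = 250
  Port2->K: 10 × 7 = 70
  Port2->L: 105 × 7 = 735
  Port3->L: 55 × 3 = 165
Total = 70 + 250 + 70 + 735 + 165 = 1290.

1290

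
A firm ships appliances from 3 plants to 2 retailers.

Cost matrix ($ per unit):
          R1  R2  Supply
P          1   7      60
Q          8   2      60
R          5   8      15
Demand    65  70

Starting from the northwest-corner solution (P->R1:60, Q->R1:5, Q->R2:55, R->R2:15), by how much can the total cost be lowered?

45

Current plan cost = 60·1 + 5·8 + 55·2 + 15·8 = $330.
Optimal plan:
  P to R1: 60 × $1 = $60
  Q to R2: 60 × $2 = $120
  R to R1: 5 × $5 = $25
  R to R2: 10 × $8 = $80
Optimal cost = $285.
Saving = 330 − 285 = $45.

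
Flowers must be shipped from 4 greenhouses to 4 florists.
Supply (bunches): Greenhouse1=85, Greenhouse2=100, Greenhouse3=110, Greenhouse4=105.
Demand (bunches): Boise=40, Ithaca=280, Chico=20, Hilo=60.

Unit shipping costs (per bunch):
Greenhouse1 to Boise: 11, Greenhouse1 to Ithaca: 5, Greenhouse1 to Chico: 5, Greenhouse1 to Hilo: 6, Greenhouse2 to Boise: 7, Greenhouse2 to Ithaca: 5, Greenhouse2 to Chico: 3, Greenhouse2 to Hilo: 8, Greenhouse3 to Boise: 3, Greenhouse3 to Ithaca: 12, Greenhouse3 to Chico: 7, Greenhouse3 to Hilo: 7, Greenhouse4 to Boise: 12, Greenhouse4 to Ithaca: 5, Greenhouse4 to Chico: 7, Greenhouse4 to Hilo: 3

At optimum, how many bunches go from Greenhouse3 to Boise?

40

Optimal shipments:
  Greenhouse1→Ithaca: 85 × 5 = 425
  Greenhouse2→Ithaca: 100 × 5 = 500
  Greenhouse3→Boise: 40 × 3 = 120
  Greenhouse3→Chico: 20 × 7 = 140
  Greenhouse3→Hilo: 50 × 7 = 350
  Greenhouse4→Ithaca: 95 × 5 = 475
  Greenhouse4→Hilo: 10 × 3 = 30
Total cost = 2040.
So Greenhouse3→Boise carries 40 bunches.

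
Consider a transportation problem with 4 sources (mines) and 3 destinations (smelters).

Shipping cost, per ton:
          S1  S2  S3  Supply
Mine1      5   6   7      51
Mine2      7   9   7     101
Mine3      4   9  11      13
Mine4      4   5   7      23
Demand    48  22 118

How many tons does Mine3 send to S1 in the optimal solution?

The minimum-cost plan:
  Mine1–S1: 12 × 5 = 60
  Mine1–S2: 22 × 6 = 132
  Mine1–S3: 17 × 7 = 119
  Mine2–S3: 101 × 7 = 707
  Mine3–S1: 13 × 4 = 52
  Mine4–S1: 23 × 4 = 92
Total cost = 1162.
So Mine3→S1 carries 13 tons.

13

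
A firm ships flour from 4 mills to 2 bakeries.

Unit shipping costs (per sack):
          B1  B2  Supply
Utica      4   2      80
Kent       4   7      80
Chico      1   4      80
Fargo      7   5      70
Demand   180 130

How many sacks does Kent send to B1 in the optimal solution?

80

Solving gives:
  Utica→B1: 20 × 4 = 80
  Utica→B2: 60 × 2 = 120
  Kent→B1: 80 × 4 = 320
  Chico→B1: 80 × 1 = 80
  Fargo→B2: 70 × 5 = 350
Total cost = 950.
So Kent→B1 carries 80 sacks.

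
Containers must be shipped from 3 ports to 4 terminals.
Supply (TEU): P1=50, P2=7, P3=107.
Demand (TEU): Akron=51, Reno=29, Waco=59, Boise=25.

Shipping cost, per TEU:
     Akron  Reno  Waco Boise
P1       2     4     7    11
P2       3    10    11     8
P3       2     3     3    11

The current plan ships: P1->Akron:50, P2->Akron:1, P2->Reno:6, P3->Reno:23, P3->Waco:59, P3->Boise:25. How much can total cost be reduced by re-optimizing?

Current plan cost = 50·2 + 1·3 + 6·10 + 23·3 + 59·3 + 25·11 = 684.
Optimal plan:
  P1->Akron: 32 TEU
  P1->Boise: 18 TEU
  P2->Boise: 7 TEU
  P3->Akron: 19 TEU
  P3->Reno: 29 TEU
  P3->Waco: 59 TEU
Optimal cost = 620.
Saving = 684 − 620 = 64.

64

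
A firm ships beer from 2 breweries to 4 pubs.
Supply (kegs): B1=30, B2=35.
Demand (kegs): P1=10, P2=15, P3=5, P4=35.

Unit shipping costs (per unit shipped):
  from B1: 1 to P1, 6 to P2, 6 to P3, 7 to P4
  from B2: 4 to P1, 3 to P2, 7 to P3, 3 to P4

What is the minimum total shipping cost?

Optimal allocation:
  B1–P1: 10 kegs
  B1–P2: 15 kegs
  B1–P3: 5 kegs
  B2–P4: 35 kegs
Total cost = 235.

235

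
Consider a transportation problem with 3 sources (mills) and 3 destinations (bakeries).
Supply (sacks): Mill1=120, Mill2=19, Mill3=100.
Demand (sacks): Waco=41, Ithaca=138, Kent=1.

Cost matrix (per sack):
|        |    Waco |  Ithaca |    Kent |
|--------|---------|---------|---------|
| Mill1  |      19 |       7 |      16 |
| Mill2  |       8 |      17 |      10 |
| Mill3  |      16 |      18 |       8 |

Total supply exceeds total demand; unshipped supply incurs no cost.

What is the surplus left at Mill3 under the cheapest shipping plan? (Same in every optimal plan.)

59

Minimum-cost shipments:
  Mill1 to Ithaca: 120 × 7 = 840
  Mill2 to Waco: 19 × 8 = 152
  Mill3 to Waco: 22 × 16 = 352
  Mill3 to Ithaca: 18 × 18 = 324
  Mill3 to Kent: 1 × 8 = 8
Total cost = 1676.
Mill3 ships 41 of its 100, leaving 59.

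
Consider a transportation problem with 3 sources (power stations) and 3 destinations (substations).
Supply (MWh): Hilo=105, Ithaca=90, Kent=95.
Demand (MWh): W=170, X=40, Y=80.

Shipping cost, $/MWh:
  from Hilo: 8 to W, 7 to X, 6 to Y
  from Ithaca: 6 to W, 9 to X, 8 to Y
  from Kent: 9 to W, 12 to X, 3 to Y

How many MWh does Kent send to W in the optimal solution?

Optimal shipments:
  Hilo to W: 65 × $8 = $520
  Hilo to X: 40 × $7 = $280
  Ithaca to W: 90 × $6 = $540
  Kent to W: 15 × $9 = $135
  Kent to Y: 80 × $3 = $240
Total cost = $1715.
So Kent→W carries 15 MWh.

15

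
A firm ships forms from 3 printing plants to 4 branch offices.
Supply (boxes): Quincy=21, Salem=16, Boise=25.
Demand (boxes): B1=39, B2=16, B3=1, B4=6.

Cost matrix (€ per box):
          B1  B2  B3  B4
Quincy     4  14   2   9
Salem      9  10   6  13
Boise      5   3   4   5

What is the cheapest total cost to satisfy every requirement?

An optimal shipping plan:
  Quincy–B1: 21 × €4 = €84
  Salem–B1: 15 × €9 = €135
  Salem–B3: 1 × €6 = €6
  Boise–B1: 3 × €5 = €15
  Boise–B2: 16 × €3 = €48
  Boise–B4: 6 × €5 = €30
Total = 84 + 135 + 6 + 15 + 48 + 30 = €318.
(Supply check: Quincy ships 21; Salem ships 16; Boise ships 25.)

318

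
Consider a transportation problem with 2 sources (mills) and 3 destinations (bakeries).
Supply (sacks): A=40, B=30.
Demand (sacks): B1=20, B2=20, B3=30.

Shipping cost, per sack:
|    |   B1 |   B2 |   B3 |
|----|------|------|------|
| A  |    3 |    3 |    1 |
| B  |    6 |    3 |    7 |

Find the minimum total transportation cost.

180

A cheapest plan:
  A->B1: 10 × 3 = 30
  A->B3: 30 × 1 = 30
  B->B1: 10 × 6 = 60
  B->B2: 20 × 3 = 60
Total = 30 + 30 + 60 + 60 = 180.
(Supply check: A ships 40; B ships 30.)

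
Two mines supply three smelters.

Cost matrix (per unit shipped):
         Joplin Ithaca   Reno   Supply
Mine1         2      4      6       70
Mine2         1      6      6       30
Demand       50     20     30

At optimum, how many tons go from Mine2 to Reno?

0

Optimal shipments:
  Mine1→Joplin: 20 × 2 = 40
  Mine1→Ithaca: 20 × 4 = 80
  Mine1→Reno: 30 × 6 = 180
  Mine2→Joplin: 30 × 1 = 30
Total cost = 330.
The route Mine2→Reno is not used.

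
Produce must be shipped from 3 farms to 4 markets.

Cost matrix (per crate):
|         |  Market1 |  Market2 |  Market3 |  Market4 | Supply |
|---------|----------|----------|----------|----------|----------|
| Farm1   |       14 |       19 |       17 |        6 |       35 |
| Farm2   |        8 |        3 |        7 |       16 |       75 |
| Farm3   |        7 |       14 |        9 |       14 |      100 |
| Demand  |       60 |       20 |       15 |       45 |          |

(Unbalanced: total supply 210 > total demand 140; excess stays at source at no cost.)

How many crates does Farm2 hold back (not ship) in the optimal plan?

Minimum-cost shipments:
  Farm1 to Market4: 35 × 6 = 210
  Farm2 to Market2: 20 × 3 = 60
  Farm2 to Market3: 15 × 7 = 105
  Farm3 to Market1: 60 × 7 = 420
  Farm3 to Market4: 10 × 14 = 140
Total cost = 935.
Farm2 ships 35 of its 75, leaving 40.

40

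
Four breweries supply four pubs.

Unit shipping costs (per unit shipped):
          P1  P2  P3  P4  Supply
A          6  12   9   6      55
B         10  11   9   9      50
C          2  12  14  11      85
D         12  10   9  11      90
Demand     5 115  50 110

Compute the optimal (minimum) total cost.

2595

An optimal shipping plan:
  A→P4: 55 kegs
  B→P4: 50 kegs
  C→P1: 5 kegs
  C→P2: 75 kegs
  C→P4: 5 kegs
  D→P2: 40 kegs
  D→P3: 50 kegs
Total cost = 2595.
(Supply check: A ships 55; B ships 50; C ships 85; D ships 90.)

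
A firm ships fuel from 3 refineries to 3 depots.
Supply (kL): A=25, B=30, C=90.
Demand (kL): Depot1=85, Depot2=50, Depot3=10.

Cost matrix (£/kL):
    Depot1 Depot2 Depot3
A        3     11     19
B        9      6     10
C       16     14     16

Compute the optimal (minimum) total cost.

1655

Optimal allocation:
  A→Depot1: 25 × £3 = £75
  B→Depot2: 30 × £6 = £180
  C→Depot1: 60 × £16 = £960
  C→Depot2: 20 × £14 = £280
  C→Depot3: 10 × £16 = £160
Total = 75 + 180 + 960 + 280 + 160 = £1655.
(Supply check: A ships 25; B ships 30; C ships 90.)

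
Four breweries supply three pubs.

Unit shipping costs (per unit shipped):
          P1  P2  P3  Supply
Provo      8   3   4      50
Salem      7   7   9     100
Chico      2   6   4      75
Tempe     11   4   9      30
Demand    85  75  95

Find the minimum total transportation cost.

1260

An optimal shipping plan:
  Provo→P3: 50 × 4 = 200
  Salem→P1: 10 × 7 = 70
  Salem→P2: 45 × 7 = 315
  Salem→P3: 45 × 9 = 405
  Chico→P1: 75 × 2 = 150
  Tempe→P2: 30 × 4 = 120
Total = 200 + 70 + 315 + 405 + 150 + 120 = 1260.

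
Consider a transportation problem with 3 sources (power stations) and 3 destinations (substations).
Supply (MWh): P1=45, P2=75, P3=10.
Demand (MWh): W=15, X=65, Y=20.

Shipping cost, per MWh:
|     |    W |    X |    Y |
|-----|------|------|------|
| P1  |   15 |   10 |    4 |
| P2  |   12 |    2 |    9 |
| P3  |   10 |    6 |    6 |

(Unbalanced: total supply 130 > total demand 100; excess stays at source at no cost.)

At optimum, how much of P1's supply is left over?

25

Minimum-cost shipments:
  P1 to Y: 20 × 4 = 80
  P2 to W: 5 × 12 = 60
  P2 to X: 65 × 2 = 130
  P3 to W: 10 × 10 = 100
Total cost = 370.
P1 ships 20 of its 45, leaving 25.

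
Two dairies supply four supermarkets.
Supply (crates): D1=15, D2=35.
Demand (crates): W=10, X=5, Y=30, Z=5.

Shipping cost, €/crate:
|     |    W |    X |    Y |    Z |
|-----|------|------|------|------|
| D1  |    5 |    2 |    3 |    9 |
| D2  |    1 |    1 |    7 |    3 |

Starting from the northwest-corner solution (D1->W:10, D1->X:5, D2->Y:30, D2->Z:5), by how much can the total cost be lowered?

Current plan cost = 10·5 + 5·2 + 30·7 + 5·3 = €285.
Optimal plan:
  D1 to Y: 15 crates
  D2 to W: 10 crates
  D2 to X: 5 crates
  D2 to Y: 15 crates
  D2 to Z: 5 crates
Optimal cost = €180.
Saving = 285 − 180 = €105.

105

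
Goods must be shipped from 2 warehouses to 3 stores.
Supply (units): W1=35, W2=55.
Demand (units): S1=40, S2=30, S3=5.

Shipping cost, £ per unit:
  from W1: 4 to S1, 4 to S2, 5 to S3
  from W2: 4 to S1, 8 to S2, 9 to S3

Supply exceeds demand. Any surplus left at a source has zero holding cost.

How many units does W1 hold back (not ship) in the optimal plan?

0

An optimal plan:
  W1->S2: 30 × £4 = £120
  W1->S3: 5 × £5 = £25
  W2->S1: 40 × £4 = £160
Total cost = £305.
W1 ships 35 of its 35, leaving 0.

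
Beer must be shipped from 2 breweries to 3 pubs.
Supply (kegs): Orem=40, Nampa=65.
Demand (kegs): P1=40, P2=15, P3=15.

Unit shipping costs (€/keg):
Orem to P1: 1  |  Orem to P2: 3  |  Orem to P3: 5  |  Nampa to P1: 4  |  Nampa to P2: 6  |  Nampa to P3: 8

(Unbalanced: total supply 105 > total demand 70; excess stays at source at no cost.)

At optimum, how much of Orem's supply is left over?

0

Minimum-cost shipments:
  Orem to P1: 40 × €1 = €40
  Nampa to P2: 15 × €6 = €90
  Nampa to P3: 15 × €8 = €120
Total cost = €250.
Orem ships 40 of its 40, leaving 0.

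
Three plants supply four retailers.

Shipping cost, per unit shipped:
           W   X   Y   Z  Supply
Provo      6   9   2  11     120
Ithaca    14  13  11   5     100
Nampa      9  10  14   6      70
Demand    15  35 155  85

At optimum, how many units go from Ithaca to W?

Optimal shipments:
  Provo->Y: 120 × 2 = 240
  Ithaca->Y: 35 × 11 = 385
  Ithaca->Z: 65 × 5 = 325
  Nampa->W: 15 × 9 = 135
  Nampa->X: 35 × 10 = 350
  Nampa->Z: 20 × 6 = 120
Total cost = 1555.
The route Ithaca→W is not used.

0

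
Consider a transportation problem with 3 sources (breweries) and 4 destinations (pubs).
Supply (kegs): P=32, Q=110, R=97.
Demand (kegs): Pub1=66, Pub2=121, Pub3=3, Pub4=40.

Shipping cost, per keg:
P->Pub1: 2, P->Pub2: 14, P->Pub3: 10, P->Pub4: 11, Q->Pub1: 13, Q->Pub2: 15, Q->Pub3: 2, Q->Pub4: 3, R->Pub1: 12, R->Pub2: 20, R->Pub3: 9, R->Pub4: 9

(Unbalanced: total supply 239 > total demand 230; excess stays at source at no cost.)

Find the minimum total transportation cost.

One minimum-cost allocation:
  P->Pub1: 32 × 2 = 64
  Q->Pub2: 67 × 15 = 1005
  Q->Pub3: 3 × 2 = 6
  Q->Pub4: 40 × 3 = 120
  R->Pub1: 34 × 12 = 408
  R->Pub2: 54 × 20 = 1080
Total = 64 + 1005 + 6 + 120 + 408 + 1080 = 2683.
(Supply check: P ships 32; Q ships 110; R ships 88.)

2683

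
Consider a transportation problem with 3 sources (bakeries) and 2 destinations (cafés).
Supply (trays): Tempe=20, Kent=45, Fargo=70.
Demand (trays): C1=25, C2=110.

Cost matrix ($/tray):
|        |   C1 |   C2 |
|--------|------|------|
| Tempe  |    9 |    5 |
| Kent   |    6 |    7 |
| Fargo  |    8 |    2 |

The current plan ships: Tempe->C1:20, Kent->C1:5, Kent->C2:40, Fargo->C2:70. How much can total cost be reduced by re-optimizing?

Current plan cost = 20·9 + 5·6 + 40·7 + 70·2 = $630.
Optimal plan:
  Tempe to C2: 20 trays
  Kent to C1: 25 trays
  Kent to C2: 20 trays
  Fargo to C2: 70 trays
Optimal cost = $530.
Saving = 630 − 530 = $100.

100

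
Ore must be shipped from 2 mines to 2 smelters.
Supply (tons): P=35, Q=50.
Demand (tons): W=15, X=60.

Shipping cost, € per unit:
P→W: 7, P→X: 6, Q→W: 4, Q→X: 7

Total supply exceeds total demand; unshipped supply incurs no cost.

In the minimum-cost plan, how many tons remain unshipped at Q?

Minimum-cost shipments:
  P->X: 35 tons
  Q->W: 15 tons
  Q->X: 25 tons
Total cost = €445.
Q ships 40 of its 50, leaving 10.

10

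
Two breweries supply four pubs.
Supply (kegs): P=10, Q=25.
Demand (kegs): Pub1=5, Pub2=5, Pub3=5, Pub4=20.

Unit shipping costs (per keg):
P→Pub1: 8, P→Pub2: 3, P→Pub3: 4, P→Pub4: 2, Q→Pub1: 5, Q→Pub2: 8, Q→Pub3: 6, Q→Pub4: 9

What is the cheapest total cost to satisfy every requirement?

One minimum-cost allocation:
  P to Pub4: 10 × 2 = 20
  Q to Pub1: 5 × 5 = 25
  Q to Pub2: 5 × 8 = 40
  Q to Pub3: 5 × 6 = 30
  Q to Pub4: 10 × 9 = 90
Total = 20 + 25 + 40 + 30 + 90 = 205.

205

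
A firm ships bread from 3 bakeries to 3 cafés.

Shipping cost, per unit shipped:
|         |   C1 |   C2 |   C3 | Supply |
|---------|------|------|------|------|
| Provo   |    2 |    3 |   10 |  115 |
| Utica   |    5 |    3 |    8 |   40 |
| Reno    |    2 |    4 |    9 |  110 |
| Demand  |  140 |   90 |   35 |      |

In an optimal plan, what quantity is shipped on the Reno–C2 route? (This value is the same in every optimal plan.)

0

Optimal shipments:
  Provo–C1: 30 × 2 = 60
  Provo–C2: 85 × 3 = 255
  Utica–C2: 5 × 3 = 15
  Utica–C3: 35 × 8 = 280
  Reno–C1: 110 × 2 = 220
Total cost = 830.
The route Reno→C2 is not used.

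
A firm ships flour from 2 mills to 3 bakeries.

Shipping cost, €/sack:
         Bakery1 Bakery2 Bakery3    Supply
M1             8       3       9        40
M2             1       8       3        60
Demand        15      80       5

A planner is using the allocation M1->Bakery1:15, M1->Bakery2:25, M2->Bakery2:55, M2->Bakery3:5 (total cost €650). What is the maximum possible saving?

180

Current plan cost = 15·8 + 25·3 + 55·8 + 5·3 = €650.
Optimal plan:
  M1–Bakery2: 40 × €3 = €120
  M2–Bakery1: 15 × €1 = €15
  M2–Bakery2: 40 × €8 = €320
  M2–Bakery3: 5 × €3 = €15
Optimal cost = €470.
Saving = 650 − 470 = €180.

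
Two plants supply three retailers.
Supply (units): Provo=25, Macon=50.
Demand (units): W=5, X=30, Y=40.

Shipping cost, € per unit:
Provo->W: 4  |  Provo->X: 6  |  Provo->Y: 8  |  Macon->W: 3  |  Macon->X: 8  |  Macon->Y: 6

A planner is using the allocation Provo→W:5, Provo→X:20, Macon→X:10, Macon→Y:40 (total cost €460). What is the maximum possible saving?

Current plan cost = 5·4 + 20·6 + 10·8 + 40·6 = €460.
Optimal plan:
  Provo→X: 25 × €6 = €150
  Macon→W: 5 × €3 = €15
  Macon→X: 5 × €8 = €40
  Macon→Y: 40 × €6 = €240
Optimal cost = €445.
Saving = 460 − 445 = €15.

15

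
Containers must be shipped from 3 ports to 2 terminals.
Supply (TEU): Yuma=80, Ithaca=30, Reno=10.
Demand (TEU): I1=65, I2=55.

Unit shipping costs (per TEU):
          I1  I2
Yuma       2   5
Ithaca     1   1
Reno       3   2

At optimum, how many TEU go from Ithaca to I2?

Optimal shipments:
  Yuma→I1: 65 TEU
  Yuma→I2: 15 TEU
  Ithaca→I2: 30 TEU
  Reno→I2: 10 TEU
Total cost = 255.
So Ithaca→I2 carries 30 TEU.

30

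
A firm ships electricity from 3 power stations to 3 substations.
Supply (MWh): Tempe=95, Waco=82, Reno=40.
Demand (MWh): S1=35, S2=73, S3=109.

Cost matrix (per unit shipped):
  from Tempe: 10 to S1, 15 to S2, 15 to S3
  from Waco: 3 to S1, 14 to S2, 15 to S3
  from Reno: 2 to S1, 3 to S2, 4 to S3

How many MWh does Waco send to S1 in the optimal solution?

35

Solving gives:
  Tempe–S3: 95 × 15 = 1425
  Waco–S1: 35 × 3 = 105
  Waco–S2: 47 × 14 = 658
  Reno–S2: 26 × 3 = 78
  Reno–S3: 14 × 4 = 56
Total cost = 2322.
So Waco→S1 carries 35 MWh.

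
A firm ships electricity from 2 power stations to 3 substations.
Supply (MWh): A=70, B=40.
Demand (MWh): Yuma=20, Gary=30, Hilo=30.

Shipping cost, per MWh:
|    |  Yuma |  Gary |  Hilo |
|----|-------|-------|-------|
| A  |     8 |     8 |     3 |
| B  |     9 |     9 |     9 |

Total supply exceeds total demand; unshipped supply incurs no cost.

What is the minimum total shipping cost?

500

An optimal shipping plan:
  A->Yuma: 20 × 8 = 160
  A->Gary: 20 × 8 = 160
  A->Hilo: 30 × 3 = 90
  B->Gary: 10 × 9 = 90
Total = 160 + 160 + 90 + 90 = 500.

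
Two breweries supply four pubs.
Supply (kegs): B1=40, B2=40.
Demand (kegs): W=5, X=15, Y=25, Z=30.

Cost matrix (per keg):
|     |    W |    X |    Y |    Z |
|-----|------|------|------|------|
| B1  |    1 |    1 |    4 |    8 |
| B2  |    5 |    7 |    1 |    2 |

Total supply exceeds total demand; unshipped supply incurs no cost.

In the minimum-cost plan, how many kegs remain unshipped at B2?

Minimum-cost shipments:
  B1–W: 5 kegs
  B1–X: 15 kegs
  B1–Y: 15 kegs
  B2–Y: 10 kegs
  B2–Z: 30 kegs
Total cost = 150.
B2 ships 40 of its 40, leaving 0.

0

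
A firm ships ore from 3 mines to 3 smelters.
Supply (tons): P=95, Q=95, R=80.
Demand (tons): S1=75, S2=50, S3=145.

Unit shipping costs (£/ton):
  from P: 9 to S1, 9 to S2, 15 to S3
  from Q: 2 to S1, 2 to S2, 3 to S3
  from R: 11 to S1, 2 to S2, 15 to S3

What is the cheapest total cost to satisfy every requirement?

Optimal allocation:
  P→S1: 75 × £9 = £675
  P→S3: 20 × £15 = £300
  Q→S3: 95 × £3 = £285
  R→S2: 50 × £2 = £100
  R→S3: 30 × £15 = £450
Total = 675 + 300 + 285 + 100 + 450 = £1810.

1810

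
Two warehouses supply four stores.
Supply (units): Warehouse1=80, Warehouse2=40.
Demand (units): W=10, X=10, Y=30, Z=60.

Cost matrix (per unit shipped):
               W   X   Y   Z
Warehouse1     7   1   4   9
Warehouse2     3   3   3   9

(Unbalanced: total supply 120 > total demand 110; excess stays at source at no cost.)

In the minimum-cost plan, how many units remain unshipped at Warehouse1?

Minimum-cost shipments:
  Warehouse1->X: 10 × 1 = 10
  Warehouse1->Z: 60 × 9 = 540
  Warehouse2->W: 10 × 3 = 30
  Warehouse2->Y: 30 × 3 = 90
Total cost = 670.
Warehouse1 ships 70 of its 80, leaving 10.

10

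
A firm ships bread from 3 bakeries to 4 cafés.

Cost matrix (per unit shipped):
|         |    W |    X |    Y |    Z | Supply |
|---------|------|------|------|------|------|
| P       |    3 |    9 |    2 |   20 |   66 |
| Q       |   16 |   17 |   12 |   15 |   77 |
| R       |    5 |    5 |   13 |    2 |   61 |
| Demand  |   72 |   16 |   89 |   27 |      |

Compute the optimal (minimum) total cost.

1334

Optimal allocation:
  P→W: 54 × 3 = 162
  P→Y: 12 × 2 = 24
  Q→Y: 77 × 12 = 924
  R→W: 18 × 5 = 90
  R→X: 16 × 5 = 80
  R→Z: 27 × 2 = 54
Total = 162 + 24 + 924 + 90 + 80 + 54 = 1334.
(Supply check: P ships 66; Q ships 77; R ships 61.)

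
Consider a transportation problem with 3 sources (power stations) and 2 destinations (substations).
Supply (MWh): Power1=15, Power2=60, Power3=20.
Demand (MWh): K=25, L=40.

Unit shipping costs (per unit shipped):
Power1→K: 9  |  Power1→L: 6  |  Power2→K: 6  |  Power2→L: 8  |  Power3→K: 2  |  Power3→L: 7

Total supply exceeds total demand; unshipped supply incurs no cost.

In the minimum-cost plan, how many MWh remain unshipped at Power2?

30

An optimal plan:
  Power1→L: 15 × 6 = 90
  Power2→K: 5 × 6 = 30
  Power2→L: 25 × 8 = 200
  Power3→K: 20 × 2 = 40
Total cost = 360.
Power2 ships 30 of its 60, leaving 30.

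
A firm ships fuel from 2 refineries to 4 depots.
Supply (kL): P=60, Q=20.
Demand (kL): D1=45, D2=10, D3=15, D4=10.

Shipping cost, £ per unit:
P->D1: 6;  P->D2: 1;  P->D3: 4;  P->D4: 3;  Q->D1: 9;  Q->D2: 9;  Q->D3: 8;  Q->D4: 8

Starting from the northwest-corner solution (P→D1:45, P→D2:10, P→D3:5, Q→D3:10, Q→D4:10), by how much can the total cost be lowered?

30

Current plan cost = 45·6 + 10·1 + 5·4 + 10·8 + 10·8 = £460.
Optimal plan:
  P–D1: 25 × £6 = £150
  P–D2: 10 × £1 = £10
  P–D3: 15 × £4 = £60
  P–D4: 10 × £3 = £30
  Q–D1: 20 × £9 = £180
Optimal cost = £430.
Saving = 460 − 430 = £30.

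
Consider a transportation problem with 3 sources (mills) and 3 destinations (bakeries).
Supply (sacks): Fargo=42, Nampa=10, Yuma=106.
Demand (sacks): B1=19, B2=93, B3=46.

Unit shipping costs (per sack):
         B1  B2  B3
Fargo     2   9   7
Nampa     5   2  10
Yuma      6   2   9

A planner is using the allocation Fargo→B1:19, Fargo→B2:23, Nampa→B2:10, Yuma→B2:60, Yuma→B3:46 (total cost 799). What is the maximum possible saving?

Current plan cost = 19·2 + 23·9 + 10·2 + 60·2 + 46·9 = 799.
Optimal plan:
  Fargo–B1: 19 sacks
  Fargo–B3: 23 sacks
  Nampa–B2: 10 sacks
  Yuma–B2: 83 sacks
  Yuma–B3: 23 sacks
Optimal cost = 592.
Saving = 799 − 592 = 207.

207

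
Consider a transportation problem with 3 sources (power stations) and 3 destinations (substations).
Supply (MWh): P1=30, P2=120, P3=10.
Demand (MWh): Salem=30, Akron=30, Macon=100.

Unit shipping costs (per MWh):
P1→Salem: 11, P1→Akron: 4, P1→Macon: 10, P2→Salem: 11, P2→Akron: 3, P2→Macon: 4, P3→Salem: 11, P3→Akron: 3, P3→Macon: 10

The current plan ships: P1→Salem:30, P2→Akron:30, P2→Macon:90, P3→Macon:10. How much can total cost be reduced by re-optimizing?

60

Current plan cost = 30·11 + 30·3 + 90·4 + 10·10 = 880.
Optimal plan:
  P1→Salem: 30 × 11 = 330
  P2→Akron: 20 × 3 = 60
  P2→Macon: 100 × 4 = 400
  P3→Akron: 10 × 3 = 30
Optimal cost = 820.
Saving = 880 − 820 = 60.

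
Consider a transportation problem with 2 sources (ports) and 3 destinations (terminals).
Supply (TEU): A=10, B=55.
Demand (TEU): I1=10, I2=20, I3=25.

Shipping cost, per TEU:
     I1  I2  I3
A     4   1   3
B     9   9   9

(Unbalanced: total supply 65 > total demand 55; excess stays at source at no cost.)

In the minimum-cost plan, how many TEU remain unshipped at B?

10

Minimum-cost shipments:
  A to I2: 10 × 1 = 10
  B to I1: 10 × 9 = 90
  B to I2: 10 × 9 = 90
  B to I3: 25 × 9 = 225
Total cost = 415.
B ships 45 of its 55, leaving 10.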